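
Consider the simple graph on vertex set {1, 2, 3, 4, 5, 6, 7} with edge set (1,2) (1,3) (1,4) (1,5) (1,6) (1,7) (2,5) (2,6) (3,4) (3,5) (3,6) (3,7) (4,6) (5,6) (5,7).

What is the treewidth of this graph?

A width-3 tree decomposition is:
Bags: B1 = {1, 3, 4, 6}  B2 = {1, 3, 5, 6}  B3 = {1, 3, 5, 7}  B4 = {1, 2, 5, 6}
Tree: B1–B2, B2–B3, B2–B4
The largest bag has 4 vertices, giving width 3; this decomposition certifies tw(G) ≤ 3. Conversely, {1, 2, 5, 6} is a clique of size 4, and the vertices of any clique must share a bag in every tree decomposition; so some bag has ≥ 4 vertices and tw(G) ≥ 3. Combining the bounds, tw(G) = 3.

3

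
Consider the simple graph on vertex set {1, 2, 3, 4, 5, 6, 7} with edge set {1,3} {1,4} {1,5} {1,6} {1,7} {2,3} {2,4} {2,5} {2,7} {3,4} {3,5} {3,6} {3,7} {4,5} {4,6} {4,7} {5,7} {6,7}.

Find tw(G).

A width-4 tree decomposition is:
Bags: B1 = {2, 3, 4, 5, 7}  B2 = {1, 3, 4, 5, 7}  B3 = {1, 3, 4, 6, 7}
Tree: B1–B2, B2–B3
Every bag has size at most 5, so the width is 5 − 1 = 4 and tw(G) ≤ 4. Conversely, {1, 3, 4, 5, 7} is a clique of size 5, and the vertices of any clique must share a bag in every tree decomposition; so some bag has ≥ 5 vertices and tw(G) ≥ 4. Hence tw(G) = 4 exactly.

4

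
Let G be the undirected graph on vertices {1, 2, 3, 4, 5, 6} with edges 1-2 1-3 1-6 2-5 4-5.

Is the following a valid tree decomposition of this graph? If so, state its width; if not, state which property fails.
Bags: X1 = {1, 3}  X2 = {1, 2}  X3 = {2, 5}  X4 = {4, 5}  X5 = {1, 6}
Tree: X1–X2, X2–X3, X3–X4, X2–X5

Yes; width 1.

Every vertex of G appears in some bag (union = {1, 2, 3, 4, 5, 6}); every edge is covered by a bag; and for each vertex v the set of bags containing v is connected in the bag tree. The decomposition is therefore valid. The largest bag has 2 vertices, so the width is 1.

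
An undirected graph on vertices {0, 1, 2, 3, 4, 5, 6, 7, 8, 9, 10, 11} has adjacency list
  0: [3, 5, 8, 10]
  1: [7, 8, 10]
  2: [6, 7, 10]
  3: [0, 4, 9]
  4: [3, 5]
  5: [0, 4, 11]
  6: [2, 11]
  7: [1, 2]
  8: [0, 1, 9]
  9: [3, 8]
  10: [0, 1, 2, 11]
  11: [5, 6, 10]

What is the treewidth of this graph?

3

A width-3 tree decomposition is:
Bags: B1 = {3, 4, 8, 9}  B2 = {0, 3, 4, 8}  B3 = {0, 4, 5, 8}  B4 = {0, 1, 5, 8}  B5 = {0, 1, 5, 10}  B6 = {1, 5, 10, 11}  B7 = {1, 7, 10, 11}  B8 = {2, 7, 10, 11}  B9 = {2, 6, 7, 11}
Tree: B1–B2, B2–B3, B3–B4, B4–B5, B5–B6, B6–B7, B7–B8, B8–B9
Every bag has size at most 4, so the width is 4 − 1 = 3 and tw(G) ≤ 3. For the lower bound: the 4 vertex sets {3,4,9}, {8}, {0}, {1,5,10,11} are disjoint, each induces a connected subgraph, and every pair is joined by at least one edge of G. Contracting each set to a single vertex therefore yields K_{4} as a minor, and since treewidth is minor-monotone, tw(G) ≥ tw(K_{4}) = 3. Hence tw(G) = 3 exactly.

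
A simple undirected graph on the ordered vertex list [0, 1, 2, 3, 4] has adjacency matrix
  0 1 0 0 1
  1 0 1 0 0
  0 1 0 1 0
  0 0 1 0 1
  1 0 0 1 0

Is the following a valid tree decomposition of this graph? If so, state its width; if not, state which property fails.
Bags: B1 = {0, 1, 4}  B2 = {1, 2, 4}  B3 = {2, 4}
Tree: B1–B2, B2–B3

A tree decomposition must satisfy three properties: every vertex lies in some bag; for every edge, both endpoints lie together in some bag; and for every vertex, the bags containing it form a connected subtree. Here vertex 3 appears in no bag, so the decomposition is invalid.

No — vertex 3 appears in no bag.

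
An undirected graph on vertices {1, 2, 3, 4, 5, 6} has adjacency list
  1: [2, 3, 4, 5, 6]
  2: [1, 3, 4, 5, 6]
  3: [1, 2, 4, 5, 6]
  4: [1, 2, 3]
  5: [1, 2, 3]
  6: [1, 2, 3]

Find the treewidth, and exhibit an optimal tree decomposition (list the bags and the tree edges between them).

Treewidth 3.
One such decomposition:
Bags: B1 = {1, 2, 3, 4}  B2 = {1, 2, 3, 5}  B3 = {1, 2, 3, 6}
Tree: B1–B2, B1–B3

The largest bag has 4 vertices, giving width 3; this decomposition certifies tw(G) ≤ 3. Conversely, {1, 2, 3, 4} is a clique of size 4, and the vertices of any clique must share a bag in every tree decomposition; so some bag has ≥ 4 vertices and tw(G) ≥ 3. Hence tw(G) = 3 exactly.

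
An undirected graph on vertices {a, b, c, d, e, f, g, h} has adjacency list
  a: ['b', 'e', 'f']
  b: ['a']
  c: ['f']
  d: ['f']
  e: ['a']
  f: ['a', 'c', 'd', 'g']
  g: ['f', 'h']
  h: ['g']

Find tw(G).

A width-1 tree decomposition is:
Bags: B1 = {a, e}  B2 = {a, f}  B3 = {f, g}  B4 = {a, b}  B5 = {g, h}  B6 = {c, f}  B7 = {d, f}
Tree: B1–B2, B2–B3, B1–B4, B3–B5, B2–B6, B3–B7
Every bag has size at most 2, so the width is 2 − 1 = 1 and tw(G) ≤ 1. G has an edge, so its treewidth is at least 1. Hence tw(G) = 1 exactly.

1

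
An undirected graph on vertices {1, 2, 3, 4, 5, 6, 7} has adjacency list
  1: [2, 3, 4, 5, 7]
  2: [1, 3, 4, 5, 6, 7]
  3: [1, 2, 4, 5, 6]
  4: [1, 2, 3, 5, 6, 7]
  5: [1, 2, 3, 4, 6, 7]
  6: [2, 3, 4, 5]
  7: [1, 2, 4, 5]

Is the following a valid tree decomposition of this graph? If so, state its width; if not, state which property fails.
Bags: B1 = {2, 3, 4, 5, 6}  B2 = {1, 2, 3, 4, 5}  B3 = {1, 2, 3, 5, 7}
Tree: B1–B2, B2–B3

A tree decomposition must satisfy three properties: every vertex lies in some bag; for every edge, both endpoints lie together in some bag; and for every vertex, the bags containing it form a connected subtree. Here edge (4,7) lies in no bag, so the decomposition is invalid.

No — edge (4,7) lies in no bag.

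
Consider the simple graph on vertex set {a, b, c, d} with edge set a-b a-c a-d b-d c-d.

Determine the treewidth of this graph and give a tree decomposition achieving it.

Every bag has size at most 3, so the width is 3 − 1 = 2 and tw(G) ≤ 2. On the other hand G contains the 3-clique {a, c, d}. A clique must lie in a single bag of any decomposition, so no decomposition can have width below 2. Hence tw(G) = 2 exactly.

Treewidth 2.
One such decomposition:
Bags: B1 = {a, b, d}  B2 = {a, c, d}
Tree: B1–B2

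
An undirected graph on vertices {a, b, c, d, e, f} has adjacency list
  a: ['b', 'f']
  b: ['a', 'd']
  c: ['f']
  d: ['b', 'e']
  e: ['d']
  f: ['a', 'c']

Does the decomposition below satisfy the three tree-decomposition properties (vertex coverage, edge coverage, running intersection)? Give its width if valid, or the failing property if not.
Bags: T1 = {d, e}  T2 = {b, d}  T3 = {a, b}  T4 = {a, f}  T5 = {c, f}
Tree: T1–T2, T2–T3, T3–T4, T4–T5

Every vertex of G appears in some bag (union = {a, b, c, d, e, f}); every edge is covered by a bag; and for each vertex v the set of bags containing v is connected in the bag tree. The decomposition is therefore valid. The largest bag has 2 vertices, so the width is 1.

Yes; width 1.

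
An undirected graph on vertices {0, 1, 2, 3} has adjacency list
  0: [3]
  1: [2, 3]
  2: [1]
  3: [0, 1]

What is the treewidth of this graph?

1

A width-1 tree decomposition is:
Bags: B1 = {1, 2}  B2 = {1, 3}  B3 = {0, 3}
Tree: B1–B2, B2–B3
Each bag holds 2 vertices, so the decomposition has width 1, which upper-bounds the treewidth. Any graph with an edge has treewidth ≥ 1, and G has the edge 2–1. The upper and lower bounds meet at 1, so that is the treewidth.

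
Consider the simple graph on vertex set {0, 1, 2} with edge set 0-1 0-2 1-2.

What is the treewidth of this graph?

A width-2 tree decomposition is:
Bags: B1 = {0, 1, 2}
Tree: (single bag)
With just one bag of size 3, the width is 3 − 1 = 2, so tw(G) ≤ 2. On the other hand G contains the 3-clique {0, 1, 2}. A clique must lie in a single bag of any decomposition, so no decomposition can have width below 2. The upper and lower bounds meet at 2, so that is the treewidth.

2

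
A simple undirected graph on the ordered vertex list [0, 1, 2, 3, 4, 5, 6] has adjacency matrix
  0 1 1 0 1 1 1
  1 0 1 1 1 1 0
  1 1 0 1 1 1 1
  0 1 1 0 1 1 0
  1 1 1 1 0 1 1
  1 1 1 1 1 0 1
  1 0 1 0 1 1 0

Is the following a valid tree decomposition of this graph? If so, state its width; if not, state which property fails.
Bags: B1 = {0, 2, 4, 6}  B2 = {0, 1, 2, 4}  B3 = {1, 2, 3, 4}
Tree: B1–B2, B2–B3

No — vertex 5 appears in no bag.

A tree decomposition must satisfy three properties: every vertex lies in some bag; for every edge, both endpoints lie together in some bag; and for every vertex, the bags containing it form a connected subtree. Here vertex 5 appears in no bag, so the decomposition is invalid.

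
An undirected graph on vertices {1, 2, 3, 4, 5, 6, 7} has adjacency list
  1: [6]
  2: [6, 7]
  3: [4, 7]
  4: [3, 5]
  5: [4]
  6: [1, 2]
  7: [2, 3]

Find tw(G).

1

A width-1 tree decomposition is:
Bags: B1 = {1, 6}  B2 = {2, 6}  B3 = {2, 7}  B4 = {3, 7}  B5 = {3, 4}  B6 = {4, 5}
Tree: B1–B2, B2–B3, B3–B4, B4–B5, B5–B6
The largest bag has 2 vertices, giving width 1; this decomposition certifies tw(G) ≤ 1. Since G has at least one edge (e.g. 1–6), it is not an edgeless graph, so tw(G) ≥ 1. Therefore the treewidth is 1.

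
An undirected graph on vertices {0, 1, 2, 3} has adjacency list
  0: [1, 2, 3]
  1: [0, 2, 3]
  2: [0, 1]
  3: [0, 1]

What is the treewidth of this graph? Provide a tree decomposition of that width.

Treewidth 2.
Bags: B1 = {0, 1, 2}  B2 = {0, 1, 3}
Tree: B1–B2

Every bag has size at most 3, so the width is 3 − 1 = 2 and tw(G) ≤ 2. For the lower bound, the 3 vertices {0, 1, 2} are pairwise adjacent, and any tree decomposition puts a clique entirely inside one bag — forcing width ≥ 2. The upper and lower bounds meet at 2, so that is the treewidth.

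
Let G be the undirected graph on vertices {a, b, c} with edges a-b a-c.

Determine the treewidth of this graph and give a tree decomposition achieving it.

Treewidth 1.
One optimal decomposition is:
Bags: B1 = {a, c}  B2 = {a, b}
Tree: B1–B2

The largest bag has 2 vertices, giving width 1; this decomposition certifies tw(G) ≤ 1. Since G has at least one edge (e.g. a–c), it is not an edgeless graph, so tw(G) ≥ 1. The upper and lower bounds meet at 1, so that is the treewidth.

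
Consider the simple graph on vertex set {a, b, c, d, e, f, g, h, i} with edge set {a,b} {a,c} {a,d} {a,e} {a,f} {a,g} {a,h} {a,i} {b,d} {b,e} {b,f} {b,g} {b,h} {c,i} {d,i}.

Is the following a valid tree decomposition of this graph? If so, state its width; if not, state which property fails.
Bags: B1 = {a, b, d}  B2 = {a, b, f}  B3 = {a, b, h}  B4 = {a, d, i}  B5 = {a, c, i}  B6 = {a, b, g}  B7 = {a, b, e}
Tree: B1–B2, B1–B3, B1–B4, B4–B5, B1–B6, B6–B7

Every vertex of G appears in some bag (union = {a, b, c, d, e, f, g, h, i}); every edge is covered by a bag; and for each vertex v the set of bags containing v is connected in the bag tree. The decomposition is therefore valid. The largest bag has 3 vertices, so the width is 2.

Yes; width 2.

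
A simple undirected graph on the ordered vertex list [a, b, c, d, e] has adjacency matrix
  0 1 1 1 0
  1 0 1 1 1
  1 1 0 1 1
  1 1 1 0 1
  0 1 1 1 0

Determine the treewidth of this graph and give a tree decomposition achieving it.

Treewidth 3.
One optimal decomposition is:
Bags: B1 = {a, b, c, d}  B2 = {b, c, d, e}
Tree: B1–B2

The largest bag has 4 vertices, giving width 3; this decomposition certifies tw(G) ≤ 3. Conversely, {b, c, d, e} is a clique of size 4, and the vertices of any clique must share a bag in every tree decomposition; so some bag has ≥ 4 vertices and tw(G) ≥ 3. Hence tw(G) = 3 exactly.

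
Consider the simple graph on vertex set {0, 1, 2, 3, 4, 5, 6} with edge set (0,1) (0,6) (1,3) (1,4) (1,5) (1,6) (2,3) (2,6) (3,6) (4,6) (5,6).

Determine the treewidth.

2

A width-2 tree decomposition is:
Bags: B1 = {2, 3, 6}  B2 = {1, 3, 6}  B3 = {1, 5, 6}  B4 = {1, 4, 6}  B5 = {0, 1, 6}
Tree: B1–B2, B2–B3, B3–B4, B4–B5
The largest bag has 3 vertices, giving width 2; this decomposition certifies tw(G) ≤ 2. Conversely, {0, 1, 6} is a clique of size 3, and the vertices of any clique must share a bag in every tree decomposition; so some bag has ≥ 3 vertices and tw(G) ≥ 2. The upper and lower bounds meet at 2, so that is the treewidth.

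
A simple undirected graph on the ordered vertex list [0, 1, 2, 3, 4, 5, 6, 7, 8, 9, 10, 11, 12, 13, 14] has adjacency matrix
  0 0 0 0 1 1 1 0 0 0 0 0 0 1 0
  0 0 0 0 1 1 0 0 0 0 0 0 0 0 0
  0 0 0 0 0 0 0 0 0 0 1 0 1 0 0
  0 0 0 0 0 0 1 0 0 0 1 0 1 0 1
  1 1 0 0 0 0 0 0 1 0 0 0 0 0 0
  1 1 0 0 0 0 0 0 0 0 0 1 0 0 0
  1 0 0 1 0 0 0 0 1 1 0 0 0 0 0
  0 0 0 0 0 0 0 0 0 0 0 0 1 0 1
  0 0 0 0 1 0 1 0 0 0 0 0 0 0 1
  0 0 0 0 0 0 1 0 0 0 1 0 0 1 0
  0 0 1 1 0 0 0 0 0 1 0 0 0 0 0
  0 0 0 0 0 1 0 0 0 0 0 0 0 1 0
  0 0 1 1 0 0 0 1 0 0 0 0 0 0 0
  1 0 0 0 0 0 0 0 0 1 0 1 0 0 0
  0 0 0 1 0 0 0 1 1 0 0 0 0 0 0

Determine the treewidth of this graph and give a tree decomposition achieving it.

Treewidth 3.
One optimal decomposition is:
Bags: B1 = {2, 7, 12, 14}  B2 = {2, 3, 12, 14}  B3 = {2, 3, 10, 14}  B4 = {3, 8, 10, 14}  B5 = {3, 6, 8, 10}  B6 = {6, 8, 9, 10}  B7 = {4, 6, 8, 9}  B8 = {0, 4, 6, 9}  B9 = {0, 4, 9, 13}  B10 = {0, 1, 4, 13}  B11 = {0, 1, 5, 13}  B12 = {1, 5, 11, 13}
Tree: B1–B2, B2–B3, B3–B4, B4–B5, B5–B6, B6–B7, B7–B8, B8–B9, B9–B10, B10–B11, B11–B12

Each bag holds 4 vertices, so the decomposition has width 3, which upper-bounds the treewidth. For the lower bound: the 4 vertex sets {2,7,12}, {14}, {3}, {6,8,9,10} are disjoint, each induces a connected subgraph, and every pair is joined by at least one edge of G. Contracting each set to a single vertex therefore yields K_{4} as a minor, and since treewidth is minor-monotone, tw(G) ≥ tw(K_{4}) = 3. The upper and lower bounds meet at 3, so that is the treewidth.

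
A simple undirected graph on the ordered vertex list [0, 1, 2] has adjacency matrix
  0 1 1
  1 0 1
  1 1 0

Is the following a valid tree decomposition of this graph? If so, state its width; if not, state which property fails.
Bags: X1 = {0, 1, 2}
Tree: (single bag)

Vertex coverage: the bags together contain {0, 1, 2}, the full vertex set. Edge coverage: each edge of G has both endpoints in at least one bag. Running intersection: for every vertex, the bags containing it form a connected subtree. All three properties hold, so this is a valid tree decomposition of width max|bag| − 1 = 2, and hence tw(G) ≤ 2.

Yes; width 2.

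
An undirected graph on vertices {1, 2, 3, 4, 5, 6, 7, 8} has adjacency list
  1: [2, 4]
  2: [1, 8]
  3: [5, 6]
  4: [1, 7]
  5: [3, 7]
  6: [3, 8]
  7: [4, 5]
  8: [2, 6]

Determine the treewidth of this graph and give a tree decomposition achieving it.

The largest bag has 3 vertices, giving width 2; this decomposition certifies tw(G) ≤ 2. The edges 6–8–2–1–4–7–5–3–6 form a cycle, so G is not a tree and its treewidth is at least 2. Combining the bounds, tw(G) = 2.

Treewidth 2.
One optimal decomposition is:
Bags: B1 = {2, 6, 8}  B2 = {1, 2, 6}  B3 = {1, 4, 6}  B4 = {4, 6, 7}  B5 = {5, 6, 7}  B6 = {3, 5, 6}
Tree: B1–B2, B2–B3, B3–B4, B4–B5, B5–B6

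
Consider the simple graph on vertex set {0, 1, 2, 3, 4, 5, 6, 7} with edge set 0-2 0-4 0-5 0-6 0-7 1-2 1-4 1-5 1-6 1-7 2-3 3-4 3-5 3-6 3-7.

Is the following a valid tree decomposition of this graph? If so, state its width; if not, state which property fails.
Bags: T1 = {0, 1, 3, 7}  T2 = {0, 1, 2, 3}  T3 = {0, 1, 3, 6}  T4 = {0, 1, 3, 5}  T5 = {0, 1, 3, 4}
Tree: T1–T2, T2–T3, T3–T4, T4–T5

Vertex coverage: the bags together contain {0, 1, 2, 3, 4, 5, 6, 7}, the full vertex set. Edge coverage: each edge of G has both endpoints in at least one bag. Running intersection: for every vertex, the bags containing it form a connected subtree. All three properties hold, so this is a valid tree decomposition of width max|bag| − 1 = 3, and hence tw(G) ≤ 3.

Yes; width 3.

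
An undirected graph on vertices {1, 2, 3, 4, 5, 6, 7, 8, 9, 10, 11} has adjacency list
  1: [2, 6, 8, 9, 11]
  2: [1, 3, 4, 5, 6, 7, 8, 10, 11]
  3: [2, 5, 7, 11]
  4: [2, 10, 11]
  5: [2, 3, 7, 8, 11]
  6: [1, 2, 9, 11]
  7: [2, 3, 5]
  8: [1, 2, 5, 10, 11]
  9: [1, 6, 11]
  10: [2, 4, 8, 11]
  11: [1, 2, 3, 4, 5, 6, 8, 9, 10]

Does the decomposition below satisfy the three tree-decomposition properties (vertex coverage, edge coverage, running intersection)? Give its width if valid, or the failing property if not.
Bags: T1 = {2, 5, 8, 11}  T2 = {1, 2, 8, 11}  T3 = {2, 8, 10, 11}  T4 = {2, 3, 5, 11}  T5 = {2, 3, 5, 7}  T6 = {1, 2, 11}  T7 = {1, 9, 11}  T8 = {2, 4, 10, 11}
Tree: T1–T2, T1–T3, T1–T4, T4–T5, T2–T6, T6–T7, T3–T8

No — vertex 6 appears in no bag.

A tree decomposition must satisfy three properties: every vertex lies in some bag; for every edge, both endpoints lie together in some bag; and for every vertex, the bags containing it form a connected subtree. Here vertex 6 appears in no bag, so the decomposition is invalid.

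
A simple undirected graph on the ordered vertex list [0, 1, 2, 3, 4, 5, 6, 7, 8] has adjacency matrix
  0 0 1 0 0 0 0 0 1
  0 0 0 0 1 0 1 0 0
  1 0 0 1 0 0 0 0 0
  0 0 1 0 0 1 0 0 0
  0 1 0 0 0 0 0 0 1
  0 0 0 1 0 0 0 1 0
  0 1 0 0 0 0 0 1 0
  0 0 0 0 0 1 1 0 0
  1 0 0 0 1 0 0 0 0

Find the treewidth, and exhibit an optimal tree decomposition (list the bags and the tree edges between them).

Every bag has size at most 3, so the width is 3 − 1 = 2 and tw(G) ≤ 2. The edges 8–0–2–3–5–7–6–1–4–8 form a cycle, so G is not a tree and its treewidth is at least 2. Combining the bounds, tw(G) = 2.

Treewidth 2.
One optimal decomposition is:
Bags: B1 = {0, 2, 8}  B2 = {2, 3, 8}  B3 = {3, 5, 8}  B4 = {5, 7, 8}  B5 = {6, 7, 8}  B6 = {1, 6, 8}  B7 = {1, 4, 8}
Tree: B1–B2, B2–B3, B3–B4, B4–B5, B5–B6, B6–B7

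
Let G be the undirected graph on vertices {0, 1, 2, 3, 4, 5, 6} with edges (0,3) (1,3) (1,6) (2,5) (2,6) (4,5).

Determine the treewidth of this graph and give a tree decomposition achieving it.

Every bag has size at most 2, so the width is 2 − 1 = 1 and tw(G) ≤ 1. Since G has at least one edge (e.g. 0–3), it is not an edgeless graph, so tw(G) ≥ 1. Hence tw(G) = 1 exactly.

Treewidth 1.
One optimal decomposition is:
Bags: B1 = {0, 3}  B2 = {1, 3}  B3 = {1, 6}  B4 = {2, 6}  B5 = {2, 5}  B6 = {4, 5}
Tree: B1–B2, B2–B3, B3–B4, B4–B5, B5–B6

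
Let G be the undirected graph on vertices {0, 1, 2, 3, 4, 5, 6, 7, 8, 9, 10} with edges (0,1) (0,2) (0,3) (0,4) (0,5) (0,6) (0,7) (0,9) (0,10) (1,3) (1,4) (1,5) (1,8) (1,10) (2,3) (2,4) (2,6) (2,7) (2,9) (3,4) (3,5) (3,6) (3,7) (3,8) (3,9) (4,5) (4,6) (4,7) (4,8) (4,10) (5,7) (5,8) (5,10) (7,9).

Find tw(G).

A width-4 tree decomposition is:
Bags: B1 = {0, 3, 4, 5, 7}  B2 = {0, 2, 3, 4, 7}  B3 = {0, 2, 3, 4, 6}  B4 = {0, 1, 3, 4, 5}  B5 = {0, 1, 4, 5, 10}  B6 = {1, 3, 4, 5, 8}  B7 = {0, 2, 3, 7, 9}
Tree: B1–B2, B2–B3, B1–B4, B4–B5, B4–B6, B2–B7
The largest bag has 5 vertices, giving width 4; this decomposition certifies tw(G) ≤ 4. For the lower bound, the 5 vertices {0, 1, 4, 5, 10} are pairwise adjacent, and any tree decomposition puts a clique entirely inside one bag — forcing width ≥ 4. Combining the bounds, tw(G) = 4.

4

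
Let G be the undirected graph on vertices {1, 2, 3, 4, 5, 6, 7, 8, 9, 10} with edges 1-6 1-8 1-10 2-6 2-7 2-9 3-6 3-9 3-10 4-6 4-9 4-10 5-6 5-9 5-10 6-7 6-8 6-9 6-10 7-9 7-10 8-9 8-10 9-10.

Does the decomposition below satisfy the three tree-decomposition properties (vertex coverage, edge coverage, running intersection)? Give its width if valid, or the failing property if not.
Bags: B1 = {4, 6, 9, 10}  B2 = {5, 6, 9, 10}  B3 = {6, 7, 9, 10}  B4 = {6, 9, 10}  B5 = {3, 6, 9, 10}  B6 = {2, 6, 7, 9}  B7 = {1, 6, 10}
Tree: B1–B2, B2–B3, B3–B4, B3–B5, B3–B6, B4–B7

A tree decomposition must satisfy three properties: every vertex lies in some bag; for every edge, both endpoints lie together in some bag; and for every vertex, the bags containing it form a connected subtree. Here vertex 8 appears in no bag, so the decomposition is invalid.

No — vertex 8 appears in no bag.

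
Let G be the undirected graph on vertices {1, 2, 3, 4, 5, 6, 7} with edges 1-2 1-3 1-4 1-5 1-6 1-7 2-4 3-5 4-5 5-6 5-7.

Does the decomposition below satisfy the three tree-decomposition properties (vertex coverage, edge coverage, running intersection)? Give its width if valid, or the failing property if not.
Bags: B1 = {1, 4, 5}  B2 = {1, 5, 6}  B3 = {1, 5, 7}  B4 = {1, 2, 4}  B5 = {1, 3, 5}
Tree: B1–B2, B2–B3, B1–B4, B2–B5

Checking the three conditions: (i) the bags cover all of {1, 2, 3, 4, 5, 6, 7}; (ii) for each edge, some bag contains both endpoints; (iii) the bags containing any fixed vertex form a subtree. All hold, so the decomposition is valid with width 3 − 1 = 2.

Yes; width 2.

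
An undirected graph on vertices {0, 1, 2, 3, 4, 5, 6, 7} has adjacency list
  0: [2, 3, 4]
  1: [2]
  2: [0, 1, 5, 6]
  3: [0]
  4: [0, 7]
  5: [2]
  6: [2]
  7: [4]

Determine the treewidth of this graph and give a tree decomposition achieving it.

Every bag has size at most 2, so the width is 2 − 1 = 1 and tw(G) ≤ 1. Any graph with an edge has treewidth ≥ 1, and G has the edge 0–2. Combining the bounds, tw(G) = 1.

Treewidth 1.
One optimal decomposition is:
Bags: B1 = {0, 2}  B2 = {0, 4}  B3 = {4, 7}  B4 = {0, 3}  B5 = {2, 5}  B6 = {1, 2}  B7 = {2, 6}
Tree: B1–B2, B2–B3, B1–B4, B1–B5, B5–B6, B5–B7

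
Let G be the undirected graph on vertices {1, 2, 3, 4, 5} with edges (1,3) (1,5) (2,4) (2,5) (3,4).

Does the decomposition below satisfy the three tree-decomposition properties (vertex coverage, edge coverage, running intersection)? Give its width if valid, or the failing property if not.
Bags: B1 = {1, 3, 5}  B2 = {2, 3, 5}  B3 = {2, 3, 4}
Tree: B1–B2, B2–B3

Checking the three conditions: (i) the bags cover all of {1, 2, 3, 4, 5}; (ii) for each edge, some bag contains both endpoints; (iii) the bags containing any fixed vertex form a subtree. All hold, so the decomposition is valid with width 3 − 1 = 2.

Yes; width 2.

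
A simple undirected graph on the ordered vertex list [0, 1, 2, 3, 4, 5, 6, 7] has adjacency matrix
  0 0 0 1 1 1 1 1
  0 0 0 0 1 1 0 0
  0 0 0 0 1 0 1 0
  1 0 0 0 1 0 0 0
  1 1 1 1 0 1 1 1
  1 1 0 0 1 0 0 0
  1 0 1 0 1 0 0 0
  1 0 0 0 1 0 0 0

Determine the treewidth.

2

A width-2 tree decomposition is:
Bags: B1 = {0, 4, 5}  B2 = {0, 4, 6}  B3 = {0, 3, 4}  B4 = {2, 4, 6}  B5 = {0, 4, 7}  B6 = {1, 4, 5}
Tree: B1–B2, B1–B3, B2–B4, B3–B5, B1–B6
Every bag has size at most 3, so the width is 3 − 1 = 2 and tw(G) ≤ 2. On the other hand G contains the 3-clique {0, 3, 4}. A clique must lie in a single bag of any decomposition, so no decomposition can have width below 2. The upper and lower bounds meet at 2, so that is the treewidth.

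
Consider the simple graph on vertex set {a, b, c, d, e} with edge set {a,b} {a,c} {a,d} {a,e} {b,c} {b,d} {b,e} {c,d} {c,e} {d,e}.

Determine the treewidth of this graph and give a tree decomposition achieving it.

A single bag containing all 5 vertices is trivially a valid decomposition of width 4. On the other hand G contains the 5-clique {a, b, c, d, e}. A clique must lie in a single bag of any decomposition, so no decomposition can have width below 4. Hence tw(G) = 4 exactly.

Treewidth 4.
One optimal decomposition is:
Bags: B1 = {a, b, c, d, e}
Tree: (single bag)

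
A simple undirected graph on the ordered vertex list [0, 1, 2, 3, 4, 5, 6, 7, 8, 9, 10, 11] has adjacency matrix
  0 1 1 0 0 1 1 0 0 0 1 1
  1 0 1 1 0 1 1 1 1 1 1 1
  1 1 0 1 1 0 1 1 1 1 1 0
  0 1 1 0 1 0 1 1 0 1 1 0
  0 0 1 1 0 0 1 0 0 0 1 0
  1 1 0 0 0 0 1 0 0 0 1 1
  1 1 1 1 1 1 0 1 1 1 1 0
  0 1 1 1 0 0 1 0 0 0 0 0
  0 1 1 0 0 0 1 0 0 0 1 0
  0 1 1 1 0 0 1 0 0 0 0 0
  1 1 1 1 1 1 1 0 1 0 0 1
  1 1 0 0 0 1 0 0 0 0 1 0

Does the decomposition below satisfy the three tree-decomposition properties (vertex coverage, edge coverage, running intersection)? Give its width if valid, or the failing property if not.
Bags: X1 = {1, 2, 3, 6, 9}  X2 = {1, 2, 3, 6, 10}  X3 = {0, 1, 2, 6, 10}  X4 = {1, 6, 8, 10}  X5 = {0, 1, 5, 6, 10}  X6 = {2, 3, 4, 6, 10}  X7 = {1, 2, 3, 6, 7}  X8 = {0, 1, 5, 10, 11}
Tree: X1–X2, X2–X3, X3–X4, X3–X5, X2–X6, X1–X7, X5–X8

A tree decomposition must satisfy three properties: every vertex lies in some bag; for every edge, both endpoints lie together in some bag; and for every vertex, the bags containing it form a connected subtree. Here edge (2,8) lies in no bag, so the decomposition is invalid.

No — edge (2,8) lies in no bag.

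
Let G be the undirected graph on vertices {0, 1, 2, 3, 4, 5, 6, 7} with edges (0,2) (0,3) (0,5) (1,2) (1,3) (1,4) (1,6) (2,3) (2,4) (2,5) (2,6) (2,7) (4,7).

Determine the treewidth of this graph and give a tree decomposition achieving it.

Each bag holds 3 vertices, so the decomposition has width 2, which upper-bounds the treewidth. Conversely, {0, 2, 3} is a clique of size 3, and the vertices of any clique must share a bag in every tree decomposition; so some bag has ≥ 3 vertices and tw(G) ≥ 2. The upper and lower bounds meet at 2, so that is the treewidth.

Treewidth 2.
Bags: B1 = {1, 2, 3}  B2 = {0, 2, 3}  B3 = {1, 2, 4}  B4 = {2, 4, 7}  B5 = {0, 2, 5}  B6 = {1, 2, 6}
Tree: B1–B2, B1–B3, B3–B4, B2–B5, B1–B6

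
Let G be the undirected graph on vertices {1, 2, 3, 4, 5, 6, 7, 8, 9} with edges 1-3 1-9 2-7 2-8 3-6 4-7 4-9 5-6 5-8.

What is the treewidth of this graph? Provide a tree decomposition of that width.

Treewidth 2.
One optimal decomposition is:
Bags: B1 = {2, 4, 7}  B2 = {2, 4, 8}  B3 = {4, 5, 8}  B4 = {4, 5, 6}  B5 = {3, 4, 6}  B6 = {1, 3, 4}  B7 = {1, 4, 9}
Tree: B1–B2, B2–B3, B3–B4, B4–B5, B5–B6, B6–B7

Each bag holds 3 vertices, so the decomposition has width 2, which upper-bounds the treewidth. Since 4–7–2–8–5–6–3–1–9–4 is a cycle in G, G is not acyclic. Forests are exactly the graphs of treewidth ≤ 1, so tw(G) ≥ 2. The upper and lower bounds meet at 2, so that is the treewidth.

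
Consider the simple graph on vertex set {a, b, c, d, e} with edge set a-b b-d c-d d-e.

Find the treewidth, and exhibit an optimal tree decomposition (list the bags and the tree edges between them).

Every bag has size at most 2, so the width is 2 − 1 = 1 and tw(G) ≤ 1. Since G has at least one edge (e.g. b–d), it is not an edgeless graph, so tw(G) ≥ 1. Therefore the treewidth is 1.

Treewidth 1.
One optimal decomposition is:
Bags: B1 = {b, d}  B2 = {c, d}  B3 = {d, e}  B4 = {a, b}
Tree: B1–B2, B2–B3, B1–B4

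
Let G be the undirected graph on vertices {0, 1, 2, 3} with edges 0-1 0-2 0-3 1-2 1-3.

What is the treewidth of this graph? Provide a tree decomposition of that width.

Every bag has size at most 3, so the width is 3 − 1 = 2 and tw(G) ≤ 2. For the lower bound, the 3 vertices {0, 1, 2} are pairwise adjacent, and any tree decomposition puts a clique entirely inside one bag — forcing width ≥ 2. Hence tw(G) = 2 exactly.

Treewidth 2.
One optimal decomposition is:
Bags: B1 = {0, 1, 3}  B2 = {0, 1, 2}
Tree: B1–B2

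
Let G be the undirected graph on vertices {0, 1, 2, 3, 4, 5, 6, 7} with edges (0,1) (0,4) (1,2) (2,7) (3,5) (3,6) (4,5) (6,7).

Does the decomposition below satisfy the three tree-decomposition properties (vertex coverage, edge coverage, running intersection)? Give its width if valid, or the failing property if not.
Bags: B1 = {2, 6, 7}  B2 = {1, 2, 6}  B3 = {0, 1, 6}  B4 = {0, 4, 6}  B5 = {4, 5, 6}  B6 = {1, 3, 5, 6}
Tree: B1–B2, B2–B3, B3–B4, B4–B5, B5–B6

A tree decomposition must satisfy three properties: every vertex lies in some bag; for every edge, both endpoints lie together in some bag; and for every vertex, the bags containing it form a connected subtree. Here bags containing vertex 1 are not connected in the tree, so the decomposition is invalid.

No — bags containing vertex 1 are not connected in the tree.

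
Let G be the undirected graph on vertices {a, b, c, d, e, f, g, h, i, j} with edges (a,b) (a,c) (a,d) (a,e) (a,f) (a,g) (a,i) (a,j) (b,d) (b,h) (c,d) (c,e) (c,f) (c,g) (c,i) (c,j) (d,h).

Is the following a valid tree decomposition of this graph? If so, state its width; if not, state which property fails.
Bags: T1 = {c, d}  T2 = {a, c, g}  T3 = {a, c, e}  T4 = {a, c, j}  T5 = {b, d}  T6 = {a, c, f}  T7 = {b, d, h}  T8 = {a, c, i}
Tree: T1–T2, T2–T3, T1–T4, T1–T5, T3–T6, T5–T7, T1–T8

No — edge (a,d) lies in no bag.

A tree decomposition must satisfy three properties: every vertex lies in some bag; for every edge, both endpoints lie together in some bag; and for every vertex, the bags containing it form a connected subtree. Here edge (a,d) lies in no bag, so the decomposition is invalid.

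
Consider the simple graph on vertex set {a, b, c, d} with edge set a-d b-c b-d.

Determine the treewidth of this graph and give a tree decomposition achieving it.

Each bag holds 2 vertices, so the decomposition has width 1, which upper-bounds the treewidth. Since G has at least one edge (e.g. c–b), it is not an edgeless graph, so tw(G) ≥ 1. The upper and lower bounds meet at 1, so that is the treewidth.

Treewidth 1.
Bags: B1 = {b, c}  B2 = {b, d}  B3 = {a, d}
Tree: B1–B2, B2–B3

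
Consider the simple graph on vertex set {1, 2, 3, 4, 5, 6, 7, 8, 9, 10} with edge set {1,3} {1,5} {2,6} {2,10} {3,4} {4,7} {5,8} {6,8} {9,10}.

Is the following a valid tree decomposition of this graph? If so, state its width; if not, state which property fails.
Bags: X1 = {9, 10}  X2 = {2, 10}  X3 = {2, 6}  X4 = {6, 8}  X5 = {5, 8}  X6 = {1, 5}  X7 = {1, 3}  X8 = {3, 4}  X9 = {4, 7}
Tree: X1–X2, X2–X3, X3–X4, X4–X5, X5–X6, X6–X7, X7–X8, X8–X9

Checking the three conditions: (i) the bags cover all of {1, 2, 3, 4, 5, 6, 7, 8, 9, 10}; (ii) for each edge, some bag contains both endpoints; (iii) the bags containing any fixed vertex form a subtree. All hold, so the decomposition is valid with width 2 − 1 = 1.

Yes; width 1.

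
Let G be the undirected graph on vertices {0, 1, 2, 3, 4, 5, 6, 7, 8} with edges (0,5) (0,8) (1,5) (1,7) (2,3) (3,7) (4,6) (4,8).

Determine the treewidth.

1

A width-1 tree decomposition is:
Bags: B1 = {4, 6}  B2 = {4, 8}  B3 = {0, 8}  B4 = {0, 5}  B5 = {1, 5}  B6 = {1, 7}  B7 = {3, 7}  B8 = {2, 3}
Tree: B1–B2, B2–B3, B3–B4, B4–B5, B5–B6, B6–B7, B7–B8
The largest bag has 2 vertices, giving width 1; this decomposition certifies tw(G) ≤ 1. Any graph with an edge has treewidth ≥ 1, and G has the edge 6–4. Combining the bounds, tw(G) = 1.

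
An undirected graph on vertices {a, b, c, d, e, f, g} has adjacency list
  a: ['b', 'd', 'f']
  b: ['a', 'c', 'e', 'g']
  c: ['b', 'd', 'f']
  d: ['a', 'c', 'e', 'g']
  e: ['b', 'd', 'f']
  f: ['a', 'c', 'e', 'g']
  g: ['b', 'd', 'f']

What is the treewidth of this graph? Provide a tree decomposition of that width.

Each bag holds 4 vertices, so the decomposition has width 3, which upper-bounds the treewidth. For the lower bound: the 4 vertex sets {c,d}, {f,g}, {b}, {a} are disjoint, each induces a connected subgraph, and every pair is joined by at least one edge of G. Contracting each set to a single vertex therefore yields K_{4} as a minor, and since treewidth is minor-monotone, tw(G) ≥ tw(K_{4}) = 3. The upper and lower bounds meet at 3, so that is the treewidth.

Treewidth 3.
One such decomposition:
Bags: B1 = {b, c, d, f}  B2 = {b, d, f, g}  B3 = {a, b, d, f}  B4 = {b, d, e, f}
Tree: B1–B2, B2–B3, B3–B4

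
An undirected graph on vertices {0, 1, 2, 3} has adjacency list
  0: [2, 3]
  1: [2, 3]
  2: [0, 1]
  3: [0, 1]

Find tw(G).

A width-2 tree decomposition is:
Bags: B1 = {1, 2, 3}  B2 = {0, 2, 3}
Tree: B1–B2
Each bag holds 3 vertices, so the decomposition has width 2, which upper-bounds the treewidth. For the lower bound, G contains the cycle 3–1–2–0–3, so G is not a forest; only forests have treewidth ≤ 1, hence tw(G) ≥ 2. Hence tw(G) = 2 exactly.

2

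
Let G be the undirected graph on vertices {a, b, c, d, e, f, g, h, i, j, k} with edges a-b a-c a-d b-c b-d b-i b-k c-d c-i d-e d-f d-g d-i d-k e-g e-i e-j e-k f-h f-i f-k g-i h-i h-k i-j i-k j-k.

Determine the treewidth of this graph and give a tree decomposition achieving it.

Treewidth 3.
Bags: B1 = {e, i, j, k}  B2 = {d, e, i, k}  B3 = {d, f, i, k}  B4 = {b, d, i, k}  B5 = {b, c, d, i}  B6 = {f, h, i, k}  B7 = {a, b, c, d}  B8 = {d, e, g, i}
Tree: B1–B2, B2–B3, B3–B4, B4–B5, B3–B6, B5–B7, B2–B8

Each bag holds 4 vertices, so the decomposition has width 3, which upper-bounds the treewidth. On the other hand G contains the 4-clique {a, b, c, d}. A clique must lie in a single bag of any decomposition, so no decomposition can have width below 3. The upper and lower bounds meet at 3, so that is the treewidth.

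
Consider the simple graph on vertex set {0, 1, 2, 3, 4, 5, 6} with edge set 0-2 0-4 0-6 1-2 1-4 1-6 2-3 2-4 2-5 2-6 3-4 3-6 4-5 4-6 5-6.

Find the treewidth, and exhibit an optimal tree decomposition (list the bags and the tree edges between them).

Treewidth 3.
One such decomposition:
Bags: B1 = {0, 2, 4, 6}  B2 = {1, 2, 4, 6}  B3 = {2, 4, 5, 6}  B4 = {2, 3, 4, 6}
Tree: B1–B2, B2–B3, B3–B4

The largest bag has 4 vertices, giving width 3; this decomposition certifies tw(G) ≤ 3. For the lower bound, the 4 vertices {0, 2, 4, 6} are pairwise adjacent, and any tree decomposition puts a clique entirely inside one bag — forcing width ≥ 3. The upper and lower bounds meet at 3, so that is the treewidth.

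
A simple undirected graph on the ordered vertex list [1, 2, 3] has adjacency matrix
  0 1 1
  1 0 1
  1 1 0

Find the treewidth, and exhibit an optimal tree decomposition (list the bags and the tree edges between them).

Treewidth 2.
One such decomposition:
Bags: B1 = {1, 2, 3}
Tree: (single bag)

With just one bag of size 3, the width is 3 − 1 = 2, so tw(G) ≤ 2. On the other hand G contains the 3-clique {1, 2, 3}. A clique must lie in a single bag of any decomposition, so no decomposition can have width below 2. Combining the bounds, tw(G) = 2.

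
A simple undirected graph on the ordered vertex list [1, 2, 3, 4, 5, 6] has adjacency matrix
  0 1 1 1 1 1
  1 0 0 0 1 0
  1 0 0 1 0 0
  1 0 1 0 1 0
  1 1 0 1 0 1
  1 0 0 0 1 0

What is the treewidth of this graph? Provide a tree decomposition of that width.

Treewidth 2.
Bags: B1 = {1, 4, 5}  B2 = {1, 2, 5}  B3 = {1, 3, 4}  B4 = {1, 5, 6}
Tree: B1–B2, B1–B3, B2–B4

Each bag holds 3 vertices, so the decomposition has width 2, which upper-bounds the treewidth. On the other hand G contains the 3-clique {1, 3, 4}. A clique must lie in a single bag of any decomposition, so no decomposition can have width below 2. Therefore the treewidth is 2.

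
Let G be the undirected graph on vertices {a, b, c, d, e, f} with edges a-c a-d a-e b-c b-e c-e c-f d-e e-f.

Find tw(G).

A width-2 tree decomposition is:
Bags: B1 = {a, c, e}  B2 = {c, e, f}  B3 = {b, c, e}  B4 = {a, d, e}
Tree: B1–B2, B1–B3, B1–B4
Each bag holds 3 vertices, so the decomposition has width 2, which upper-bounds the treewidth. On the other hand G contains the 3-clique {a, d, e}. A clique must lie in a single bag of any decomposition, so no decomposition can have width below 2. The upper and lower bounds meet at 2, so that is the treewidth.

2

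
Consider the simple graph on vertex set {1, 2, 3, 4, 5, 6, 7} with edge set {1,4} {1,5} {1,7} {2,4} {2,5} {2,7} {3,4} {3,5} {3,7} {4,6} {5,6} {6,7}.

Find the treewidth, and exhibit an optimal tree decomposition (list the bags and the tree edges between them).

Treewidth 3.
Bags: B1 = {1, 4, 5, 7}  B2 = {2, 4, 5, 7}  B3 = {4, 5, 6, 7}  B4 = {3, 4, 5, 7}
Tree: B1–B2, B2–B3, B3–B4

Every bag has size at most 4, so the width is 4 − 1 = 3 and tw(G) ≤ 3. For the lower bound: the 4 vertex sets {1,5}, {2,4}, {7}, {6} are disjoint, each induces a connected subgraph, and every pair is joined by at least one edge of G. Contracting each set to a single vertex therefore yields K_{4} as a minor, and since treewidth is minor-monotone, tw(G) ≥ tw(K_{4}) = 3. Therefore the treewidth is 3.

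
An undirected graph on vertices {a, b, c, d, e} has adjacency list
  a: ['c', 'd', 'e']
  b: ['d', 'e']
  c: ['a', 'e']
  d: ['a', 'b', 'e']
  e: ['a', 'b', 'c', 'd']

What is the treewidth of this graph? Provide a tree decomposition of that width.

The largest bag has 3 vertices, giving width 2; this decomposition certifies tw(G) ≤ 2. For the lower bound, the 3 vertices {a, d, e} are pairwise adjacent, and any tree decomposition puts a clique entirely inside one bag — forcing width ≥ 2. Hence tw(G) = 2 exactly.

Treewidth 2.
One optimal decomposition is:
Bags: B1 = {a, d, e}  B2 = {a, c, e}  B3 = {b, d, e}
Tree: B1–B2, B1–B3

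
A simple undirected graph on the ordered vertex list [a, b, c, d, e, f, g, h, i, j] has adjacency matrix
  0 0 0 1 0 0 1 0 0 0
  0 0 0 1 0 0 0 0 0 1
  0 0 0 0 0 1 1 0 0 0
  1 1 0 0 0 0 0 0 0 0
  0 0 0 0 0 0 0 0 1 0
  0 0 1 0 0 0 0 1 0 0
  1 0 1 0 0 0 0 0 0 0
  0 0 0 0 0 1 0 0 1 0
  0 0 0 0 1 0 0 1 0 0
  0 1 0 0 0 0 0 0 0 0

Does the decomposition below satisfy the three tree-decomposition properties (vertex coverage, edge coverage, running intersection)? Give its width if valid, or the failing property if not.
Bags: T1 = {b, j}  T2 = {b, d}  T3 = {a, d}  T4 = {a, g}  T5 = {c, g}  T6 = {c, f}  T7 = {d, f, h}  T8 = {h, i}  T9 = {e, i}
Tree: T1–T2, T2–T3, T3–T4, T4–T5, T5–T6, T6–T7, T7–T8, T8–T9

A tree decomposition must satisfy three properties: every vertex lies in some bag; for every edge, both endpoints lie together in some bag; and for every vertex, the bags containing it form a connected subtree. Here bags containing vertex d are not connected in the tree, so the decomposition is invalid.

No — bags containing vertex d are not connected in the tree.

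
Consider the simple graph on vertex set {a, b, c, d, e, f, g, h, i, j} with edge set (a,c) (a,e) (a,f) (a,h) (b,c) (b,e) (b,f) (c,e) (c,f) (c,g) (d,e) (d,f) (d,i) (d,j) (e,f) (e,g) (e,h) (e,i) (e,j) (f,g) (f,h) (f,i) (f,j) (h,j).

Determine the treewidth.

A width-3 tree decomposition is:
Bags: B1 = {a, c, e, f}  B2 = {a, e, f, h}  B3 = {e, f, h, j}  B4 = {b, c, e, f}  B5 = {d, e, f, j}  B6 = {d, e, f, i}  B7 = {c, e, f, g}
Tree: B1–B2, B2–B3, B1–B4, B3–B5, B5–B6, B4–B7
Every bag has size at most 4, so the width is 4 − 1 = 3 and tw(G) ≤ 3. For the lower bound, the 4 vertices {d, e, f, j} are pairwise adjacent, and any tree decomposition puts a clique entirely inside one bag — forcing width ≥ 3. The upper and lower bounds meet at 3, so that is the treewidth.

3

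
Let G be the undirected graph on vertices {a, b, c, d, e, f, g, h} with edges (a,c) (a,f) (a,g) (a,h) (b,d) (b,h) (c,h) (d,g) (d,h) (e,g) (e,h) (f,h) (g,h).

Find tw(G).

2

A width-2 tree decomposition is:
Bags: B1 = {a, g, h}  B2 = {a, f, h}  B3 = {d, g, h}  B4 = {a, c, h}  B5 = {b, d, h}  B6 = {e, g, h}
Tree: B1–B2, B1–B3, B2–B4, B3–B5, B1–B6
Every bag has size at most 3, so the width is 3 − 1 = 2 and tw(G) ≤ 2. On the other hand G contains the 3-clique {d, g, h}. A clique must lie in a single bag of any decomposition, so no decomposition can have width below 2. Therefore the treewidth is 2.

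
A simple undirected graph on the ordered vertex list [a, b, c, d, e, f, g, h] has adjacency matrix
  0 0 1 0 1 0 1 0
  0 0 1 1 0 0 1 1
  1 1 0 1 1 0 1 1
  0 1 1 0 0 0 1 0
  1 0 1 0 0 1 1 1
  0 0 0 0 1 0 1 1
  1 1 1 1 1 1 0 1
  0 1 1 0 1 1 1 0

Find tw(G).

A width-3 tree decomposition is:
Bags: B1 = {b, c, g, h}  B2 = {c, e, g, h}  B3 = {e, f, g, h}  B4 = {b, c, d, g}  B5 = {a, c, e, g}
Tree: B1–B2, B2–B3, B1–B4, B2–B5
Every bag has size at most 4, so the width is 4 − 1 = 3 and tw(G) ≤ 3. Conversely, {b, c, d, g} is a clique of size 4, and the vertices of any clique must share a bag in every tree decomposition; so some bag has ≥ 4 vertices and tw(G) ≥ 3. Combining the bounds, tw(G) = 3.

3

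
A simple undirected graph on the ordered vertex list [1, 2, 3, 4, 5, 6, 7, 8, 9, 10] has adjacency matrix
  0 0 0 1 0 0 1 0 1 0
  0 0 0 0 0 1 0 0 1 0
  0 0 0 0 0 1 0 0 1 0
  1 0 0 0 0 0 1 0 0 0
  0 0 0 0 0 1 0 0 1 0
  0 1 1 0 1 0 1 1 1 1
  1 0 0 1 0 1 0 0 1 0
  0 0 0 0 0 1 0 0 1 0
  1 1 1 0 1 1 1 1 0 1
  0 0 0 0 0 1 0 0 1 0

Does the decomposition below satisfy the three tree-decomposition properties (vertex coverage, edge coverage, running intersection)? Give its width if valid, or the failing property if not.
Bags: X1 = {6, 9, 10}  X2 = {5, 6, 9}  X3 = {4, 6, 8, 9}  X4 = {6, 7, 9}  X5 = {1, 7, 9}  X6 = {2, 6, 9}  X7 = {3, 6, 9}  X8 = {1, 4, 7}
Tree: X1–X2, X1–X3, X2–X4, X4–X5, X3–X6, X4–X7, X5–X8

A tree decomposition must satisfy three properties: every vertex lies in some bag; for every edge, both endpoints lie together in some bag; and for every vertex, the bags containing it form a connected subtree. Here bags containing vertex 4 are not connected in the tree, so the decomposition is invalid.

No — bags containing vertex 4 are not connected in the tree.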